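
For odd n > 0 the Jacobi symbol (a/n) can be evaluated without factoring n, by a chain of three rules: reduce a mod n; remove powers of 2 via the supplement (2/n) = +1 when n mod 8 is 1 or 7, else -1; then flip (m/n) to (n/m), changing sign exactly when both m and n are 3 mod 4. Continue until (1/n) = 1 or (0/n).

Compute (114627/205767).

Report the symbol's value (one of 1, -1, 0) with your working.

flip (114627/205767) -> (205767/114627): both odd, 114627 mod 4 = 3, 205767 mod 4 = 3, so the flip contributes -1; sign now -1
(205767/114627): 205767 mod 114627 = 91140, so (205767/114627) = (91140/114627)
factor out 2^2: 91140 = 2^2·22785; with 114627 mod 8 = 3, (2/114627) = -1; sign now -1; continue with (22785/114627)
flip (22785/114627) -> (114627/22785): both odd, 22785 mod 4 = 1, 114627 mod 4 = 3, so the flip contributes +1; sign now -1
(114627/22785): 114627 mod 22785 = 702, so (114627/22785) = (702/22785)
factor out 2^1: 702 = 2^1·351; with 22785 mod 8 = 1, (2/22785) = +1; sign now -1; continue with (351/22785)
flip (351/22785) -> (22785/351): both odd, 351 mod 4 = 3, 22785 mod 4 = 1, so the flip contributes +1; sign now -1
(22785/351): 22785 mod 351 = 321, so (22785/351) = (321/351)
flip (321/351) -> (351/321): both odd, 321 mod 4 = 1, 351 mod 4 = 3, so the flip contributes +1; sign now -1
(351/321): 351 mod 321 = 30, so (351/321) = (30/321)
factor out 2^1: 30 = 2^1·15; with 321 mod 8 = 1, (2/321) = +1; sign now -1; continue with (15/321)
flip (15/321) -> (321/15): both odd, 15 mod 4 = 3, 321 mod 4 = 1, so the flip contributes +1; sign now -1
(321/15): 321 mod 15 = 6, so (321/15) = (6/15)
factor out 2^1: 6 = 2^1·3; with 15 mod 8 = 7, (2/15) = +1; sign now -1; continue with (3/15)
flip (3/15) -> (15/3): both odd, 3 mod 4 = 3, 15 mod 4 = 3, so the flip contributes -1; sign now +1
(15/3): 15 mod 3 = 0, so (15/3) = (0/3)
reached (0/3); gcd(a, n) > 1, so (0/3) = 0 and the symbol is 0

0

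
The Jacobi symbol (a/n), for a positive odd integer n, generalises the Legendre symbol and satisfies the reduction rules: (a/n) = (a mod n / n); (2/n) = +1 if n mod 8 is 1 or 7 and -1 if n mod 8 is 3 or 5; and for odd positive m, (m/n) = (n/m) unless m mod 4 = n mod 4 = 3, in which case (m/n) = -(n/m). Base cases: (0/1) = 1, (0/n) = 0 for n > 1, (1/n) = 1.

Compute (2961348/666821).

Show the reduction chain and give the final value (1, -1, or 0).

-1

(2961348/666821): 2961348 mod 666821 = 294064, so (2961348/666821) = (294064/666821)
factor out 2^4: 294064 = 2^4·18379; with 666821 mod 8 = 5, (2/666821) = -1; sign now +1; continue with (18379/666821)
flip (18379/666821) -> (666821/18379): both odd, 18379 mod 4 = 3, 666821 mod 4 = 1, so the flip contributes +1; sign now +1
(666821/18379): 666821 mod 18379 = 5177, so (666821/18379) = (5177/18379)
flip (5177/18379) -> (18379/5177): both odd, 5177 mod 4 = 1, 18379 mod 4 = 3, so the flip contributes +1; sign now +1
(18379/5177): 18379 mod 5177 = 2848, so (18379/5177) = (2848/5177)
factor out 2^5: 2848 = 2^5·89; with 5177 mod 8 = 1, (2/5177) = +1; sign now +1; continue with (89/5177)
flip (89/5177) -> (5177/89): both odd, 89 mod 4 = 1, 5177 mod 4 = 1, so the flip contributes +1; sign now +1
(5177/89): 5177 mod 89 = 15, so (5177/89) = (15/89)
flip (15/89) -> (89/15): both odd, 15 mod 4 = 3, 89 mod 4 = 1, so the flip contributes +1; sign now +1
(89/15): 89 mod 15 = 14, so (89/15) = (14/15)
factor out 2^1: 14 = 2^1·7; with 15 mod 8 = 7, (2/15) = +1; sign now +1; continue with (7/15)
flip (7/15) -> (15/7): both odd, 7 mod 4 = 3, 15 mod 4 = 3, so the flip contributes -1; sign now -1
(15/7): 15 mod 7 = 1, so (15/7) = (1/7)
reached (1/7) = 1, so the symbol is -1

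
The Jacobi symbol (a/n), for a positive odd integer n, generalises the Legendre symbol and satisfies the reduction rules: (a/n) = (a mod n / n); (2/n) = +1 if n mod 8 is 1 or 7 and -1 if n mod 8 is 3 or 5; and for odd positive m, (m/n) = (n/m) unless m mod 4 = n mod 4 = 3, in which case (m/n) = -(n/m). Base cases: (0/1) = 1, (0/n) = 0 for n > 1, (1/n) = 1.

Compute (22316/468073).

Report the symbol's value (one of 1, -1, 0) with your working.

-1

22316 = 2^2·5579; (2/468073) = +1 since 468073 mod 8 = 1, so (22316/468073) = (+1)^2·(5579/468073); sign now +1
reciprocity: (5579/468073) = +1·(468073/5579) since 5579 mod 4 = 3, 468073 mod 4 = 1; sign now +1
(468073/5579) = (5016/5579)   [reduce mod 5579]
5016 = 2^3·627; (2/5579) = -1 since 5579 mod 8 = 3, so (5016/5579) = (-1)^3·(627/5579); sign now -1
reciprocity: (627/5579) = -1·(5579/627) since 627 mod 4 = 3, 5579 mod 4 = 3; sign now +1
(5579/627) = (563/627)   [reduce mod 627]
reciprocity: (563/627) = -1·(627/563) since 563 mod 4 = 3, 627 mod 4 = 3; sign now -1
(627/563) = (64/563)   [reduce mod 563]
64 = 2^6·1; (2/563) = -1 since 563 mod 8 = 3, so (64/563) = (-1)^6·(1/563); sign now -1
(1/563) = 1; final value = sign = -1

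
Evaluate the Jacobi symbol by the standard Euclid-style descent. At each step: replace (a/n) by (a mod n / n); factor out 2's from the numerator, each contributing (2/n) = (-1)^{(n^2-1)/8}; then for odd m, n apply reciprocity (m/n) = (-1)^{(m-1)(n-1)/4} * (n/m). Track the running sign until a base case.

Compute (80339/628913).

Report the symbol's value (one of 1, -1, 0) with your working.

flip (80339/628913) -> (628913/80339): both odd, 80339 mod 4 = 3, 628913 mod 4 = 1, so the flip contributes +1; sign now +1
(628913/80339): 628913 mod 80339 = 66540, so (628913/80339) = (66540/80339)
factor out 2^2: 66540 = 2^2·16635; with 80339 mod 8 = 3, (2/80339) = -1; sign now +1; continue with (16635/80339)
flip (16635/80339) -> (80339/16635): both odd, 16635 mod 4 = 3, 80339 mod 4 = 3, so the flip contributes -1; sign now -1
(80339/16635): 80339 mod 16635 = 13799, so (80339/16635) = (13799/16635)
flip (13799/16635) -> (16635/13799): both odd, 13799 mod 4 = 3, 16635 mod 4 = 3, so the flip contributes -1; sign now +1
(16635/13799): 16635 mod 13799 = 2836, so (16635/13799) = (2836/13799)
factor out 2^2: 2836 = 2^2·709; with 13799 mod 8 = 7, (2/13799) = +1; sign now +1; continue with (709/13799)
flip (709/13799) -> (13799/709): both odd, 709 mod 4 = 1, 13799 mod 4 = 3, so the flip contributes +1; sign now +1
(13799/709): 13799 mod 709 = 328, so (13799/709) = (328/709)
factor out 2^3: 328 = 2^3·41; with 709 mod 8 = 5, (2/709) = -1; sign now -1; continue with (41/709)
flip (41/709) -> (709/41): both odd, 41 mod 4 = 1, 709 mod 4 = 1, so the flip contributes +1; sign now -1
(709/41): 709 mod 41 = 12, so (709/41) = (12/41)
factor out 2^2: 12 = 2^2·3; with 41 mod 8 = 1, (2/41) = +1; sign now -1; continue with (3/41)
flip (3/41) -> (41/3): both odd, 3 mod 4 = 3, 41 mod 4 = 1, so the flip contributes +1; sign now -1
(41/3): 41 mod 3 = 2, so (41/3) = (2/3)
factor out 2^1: 2 = 2^1·1; with 3 mod 8 = 3, (2/3) = -1; sign now +1; continue with (1/3)
reached (1/3) = 1, so the symbol is +1

1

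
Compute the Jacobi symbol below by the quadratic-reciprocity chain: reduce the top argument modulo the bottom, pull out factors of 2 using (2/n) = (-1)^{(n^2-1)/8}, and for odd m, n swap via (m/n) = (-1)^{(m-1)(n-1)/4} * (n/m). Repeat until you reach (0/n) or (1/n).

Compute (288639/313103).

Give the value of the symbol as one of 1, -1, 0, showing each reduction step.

flip (288639/313103) -> (313103/288639): both odd, 288639 mod 4 = 3, 313103 mod 4 = 3, so the flip contributes -1; sign now -1
(313103/288639): 313103 mod 288639 = 24464, so (313103/288639) = (24464/288639)
factor out 2^4: 24464 = 2^4·1529; with 288639 mod 8 = 7, (2/288639) = +1; sign now -1; continue with (1529/288639)
flip (1529/288639) -> (288639/1529): both odd, 1529 mod 4 = 1, 288639 mod 4 = 3, so the flip contributes +1; sign now -1
(288639/1529): 288639 mod 1529 = 1187, so (288639/1529) = (1187/1529)
flip (1187/1529) -> (1529/1187): both odd, 1187 mod 4 = 3, 1529 mod 4 = 1, so the flip contributes +1; sign now -1
(1529/1187): 1529 mod 1187 = 342, so (1529/1187) = (342/1187)
factor out 2^1: 342 = 2^1·171; with 1187 mod 8 = 3, (2/1187) = -1; sign now +1; continue with (171/1187)
flip (171/1187) -> (1187/171): both odd, 171 mod 4 = 3, 1187 mod 4 = 3, so the flip contributes -1; sign now -1
(1187/171): 1187 mod 171 = 161, so (1187/171) = (161/171)
flip (161/171) -> (171/161): both odd, 161 mod 4 = 1, 171 mod 4 = 3, so the flip contributes +1; sign now -1
(171/161): 171 mod 161 = 10, so (171/161) = (10/161)
factor out 2^1: 10 = 2^1·5; with 161 mod 8 = 1, (2/161) = +1; sign now -1; continue with (5/161)
flip (5/161) -> (161/5): both odd, 5 mod 4 = 1, 161 mod 4 = 1, so the flip contributes +1; sign now -1
(161/5): 161 mod 5 = 1, so (161/5) = (1/5)
reached (1/5) = 1, so the symbol is -1

-1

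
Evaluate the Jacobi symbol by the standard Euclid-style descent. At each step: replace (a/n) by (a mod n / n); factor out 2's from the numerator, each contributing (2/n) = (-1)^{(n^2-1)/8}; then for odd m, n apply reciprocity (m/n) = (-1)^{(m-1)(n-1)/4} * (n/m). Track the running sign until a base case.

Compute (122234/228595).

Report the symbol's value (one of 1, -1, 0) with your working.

factor out 2^1: 122234 = 2^1·61117; with 228595 mod 8 = 3, (2/228595) = -1; sign now -1; continue with (61117/228595)
flip (61117/228595) -> (228595/61117): both odd, 61117 mod 4 = 1, 228595 mod 4 = 3, so the flip contributes +1; sign now -1
(228595/61117): 228595 mod 61117 = 45244, so (228595/61117) = (45244/61117)
factor out 2^2: 45244 = 2^2·11311; with 61117 mod 8 = 5, (2/61117) = -1; sign now -1; continue with (11311/61117)
flip (11311/61117) -> (61117/11311): both odd, 11311 mod 4 = 3, 61117 mod 4 = 1, so the flip contributes +1; sign now -1
(61117/11311): 61117 mod 11311 = 4562, so (61117/11311) = (4562/11311)
factor out 2^1: 4562 = 2^1·2281; with 11311 mod 8 = 7, (2/11311) = +1; sign now -1; continue with (2281/11311)
flip (2281/11311) -> (11311/2281): both odd, 2281 mod 4 = 1, 11311 mod 4 = 3, so the flip contributes +1; sign now -1
(11311/2281): 11311 mod 2281 = 2187, so (11311/2281) = (2187/2281)
flip (2187/2281) -> (2281/2187): both odd, 2187 mod 4 = 3, 2281 mod 4 = 1, so the flip contributes +1; sign now -1
(2281/2187): 2281 mod 2187 = 94, so (2281/2187) = (94/2187)
factor out 2^1: 94 = 2^1·47; with 2187 mod 8 = 3, (2/2187) = -1; sign now +1; continue with (47/2187)
flip (47/2187) -> (2187/47): both odd, 47 mod 4 = 3, 2187 mod 4 = 3, so the flip contributes -1; sign now -1
(2187/47): 2187 mod 47 = 25, so (2187/47) = (25/47)
flip (25/47) -> (47/25): both odd, 25 mod 4 = 1, 47 mod 4 = 3, so the flip contributes +1; sign now -1
(47/25): 47 mod 25 = 22, so (47/25) = (22/25)
factor out 2^1: 22 = 2^1·11; with 25 mod 8 = 1, (2/25) = +1; sign now -1; continue with (11/25)
flip (11/25) -> (25/11): both odd, 11 mod 4 = 3, 25 mod 4 = 1, so the flip contributes +1; sign now -1
(25/11): 25 mod 11 = 3, so (25/11) = (3/11)
flip (3/11) -> (11/3): both odd, 3 mod 4 = 3, 11 mod 4 = 3, so the flip contributes -1; sign now +1
(11/3): 11 mod 3 = 2, so (11/3) = (2/3)
factor out 2^1: 2 = 2^1·1; with 3 mod 8 = 3, (2/3) = -1; sign now -1; continue with (1/3)
reached (1/3) = 1, so the symbol is -1

-1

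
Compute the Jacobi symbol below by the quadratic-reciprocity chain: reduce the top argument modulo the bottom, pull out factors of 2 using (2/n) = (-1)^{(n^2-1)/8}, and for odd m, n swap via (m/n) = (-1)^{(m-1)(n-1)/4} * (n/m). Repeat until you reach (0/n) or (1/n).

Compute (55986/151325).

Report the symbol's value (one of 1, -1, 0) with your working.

55986 = 2^1·27993; (2/151325) = -1 since 151325 mod 8 = 5, so (55986/151325) = (-1)^1·(27993/151325); sign now -1
reciprocity: (27993/151325) = +1·(151325/27993) since 27993 mod 4 = 1, 151325 mod 4 = 1; sign now -1
(151325/27993) = (11360/27993)   [reduce mod 27993]
11360 = 2^5·355; (2/27993) = +1 since 27993 mod 8 = 1, so (11360/27993) = (+1)^5·(355/27993); sign now -1
reciprocity: (355/27993) = +1·(27993/355) since 355 mod 4 = 3, 27993 mod 4 = 1; sign now -1
(27993/355) = (303/355)   [reduce mod 355]
reciprocity: (303/355) = -1·(355/303) since 303 mod 4 = 3, 355 mod 4 = 3; sign now +1
(355/303) = (52/303)   [reduce mod 303]
52 = 2^2·13; (2/303) = +1 since 303 mod 8 = 7, so (52/303) = (+1)^2·(13/303); sign now +1
reciprocity: (13/303) = +1·(303/13) since 13 mod 4 = 1, 303 mod 4 = 3; sign now +1
(303/13) = (4/13)   [reduce mod 13]
4 = 2^2·1; (2/13) = -1 since 13 mod 8 = 5, so (4/13) = (-1)^2·(1/13); sign now +1
(1/13) = 1; final value = sign = +1

1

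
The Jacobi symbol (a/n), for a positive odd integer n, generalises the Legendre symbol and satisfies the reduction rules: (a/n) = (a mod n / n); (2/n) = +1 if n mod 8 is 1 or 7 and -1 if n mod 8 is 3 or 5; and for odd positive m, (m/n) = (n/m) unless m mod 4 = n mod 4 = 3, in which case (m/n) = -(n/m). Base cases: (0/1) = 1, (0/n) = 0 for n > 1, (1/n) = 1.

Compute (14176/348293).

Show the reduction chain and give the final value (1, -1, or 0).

-1

factor out 2^5: 14176 = 2^5·443; with 348293 mod 8 = 5, (2/348293) = -1; sign now -1; continue with (443/348293)
flip (443/348293) -> (348293/443): both odd, 443 mod 4 = 3, 348293 mod 4 = 1, so the flip contributes +1; sign now -1
(348293/443): 348293 mod 443 = 95, so (348293/443) = (95/443)
flip (95/443) -> (443/95): both odd, 95 mod 4 = 3, 443 mod 4 = 3, so the flip contributes -1; sign now +1
(443/95): 443 mod 95 = 63, so (443/95) = (63/95)
flip (63/95) -> (95/63): both odd, 63 mod 4 = 3, 95 mod 4 = 3, so the flip contributes -1; sign now -1
(95/63): 95 mod 63 = 32, so (95/63) = (32/63)
factor out 2^5: 32 = 2^5·1; with 63 mod 8 = 7, (2/63) = +1; sign now -1; continue with (1/63)
reached (1/63) = 1, so the symbol is -1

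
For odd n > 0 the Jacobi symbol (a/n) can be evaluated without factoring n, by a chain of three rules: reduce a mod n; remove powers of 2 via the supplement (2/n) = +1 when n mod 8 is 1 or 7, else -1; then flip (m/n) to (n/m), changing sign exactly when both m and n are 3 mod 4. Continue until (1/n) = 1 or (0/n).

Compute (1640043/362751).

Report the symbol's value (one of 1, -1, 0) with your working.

0

(1640043/362751): 1640043 mod 362751 = 189039, so (1640043/362751) = (189039/362751)
flip (189039/362751) -> (362751/189039): both odd, 189039 mod 4 = 3, 362751 mod 4 = 3, so the flip contributes -1; sign now -1
(362751/189039): 362751 mod 189039 = 173712, so (362751/189039) = (173712/189039)
factor out 2^4: 173712 = 2^4·10857; with 189039 mod 8 = 7, (2/189039) = +1; sign now -1; continue with (10857/189039)
flip (10857/189039) -> (189039/10857): both odd, 10857 mod 4 = 1, 189039 mod 4 = 3, so the flip contributes +1; sign now -1
(189039/10857): 189039 mod 10857 = 4470, so (189039/10857) = (4470/10857)
factor out 2^1: 4470 = 2^1·2235; with 10857 mod 8 = 1, (2/10857) = +1; sign now -1; continue with (2235/10857)
flip (2235/10857) -> (10857/2235): both odd, 2235 mod 4 = 3, 10857 mod 4 = 1, so the flip contributes +1; sign now -1
(10857/2235): 10857 mod 2235 = 1917, so (10857/2235) = (1917/2235)
flip (1917/2235) -> (2235/1917): both odd, 1917 mod 4 = 1, 2235 mod 4 = 3, so the flip contributes +1; sign now -1
(2235/1917): 2235 mod 1917 = 318, so (2235/1917) = (318/1917)
factor out 2^1: 318 = 2^1·159; with 1917 mod 8 = 5, (2/1917) = -1; sign now +1; continue with (159/1917)
flip (159/1917) -> (1917/159): both odd, 159 mod 4 = 3, 1917 mod 4 = 1, so the flip contributes +1; sign now +1
(1917/159): 1917 mod 159 = 9, so (1917/159) = (9/159)
flip (9/159) -> (159/9): both odd, 9 mod 4 = 1, 159 mod 4 = 3, so the flip contributes +1; sign now +1
(159/9): 159 mod 9 = 6, so (159/9) = (6/9)
factor out 2^1: 6 = 2^1·3; with 9 mod 8 = 1, (2/9) = +1; sign now +1; continue with (3/9)
flip (3/9) -> (9/3): both odd, 3 mod 4 = 3, 9 mod 4 = 1, so the flip contributes +1; sign now +1
(9/3): 9 mod 3 = 0, so (9/3) = (0/3)
reached (0/3); gcd(a, n) > 1, so (0/3) = 0 and the symbol is 0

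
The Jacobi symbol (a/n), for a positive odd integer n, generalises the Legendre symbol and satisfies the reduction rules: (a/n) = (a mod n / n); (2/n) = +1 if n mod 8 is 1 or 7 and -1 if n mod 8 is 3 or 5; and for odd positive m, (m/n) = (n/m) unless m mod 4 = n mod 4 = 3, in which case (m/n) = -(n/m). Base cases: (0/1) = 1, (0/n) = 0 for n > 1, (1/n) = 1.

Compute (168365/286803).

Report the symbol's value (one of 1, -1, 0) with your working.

reciprocity: (168365/286803) = +1·(286803/168365) since 168365 mod 4 = 1, 286803 mod 4 = 3; sign now +1
(286803/168365) = (118438/168365)   [reduce mod 168365]
118438 = 2^1·59219; (2/168365) = -1 since 168365 mod 8 = 5, so (118438/168365) = (-1)^1·(59219/168365); sign now -1
reciprocity: (59219/168365) = +1·(168365/59219) since 59219 mod 4 = 3, 168365 mod 4 = 1; sign now -1
(168365/59219) = (49927/59219)   [reduce mod 59219]
reciprocity: (49927/59219) = -1·(59219/49927) since 49927 mod 4 = 3, 59219 mod 4 = 3; sign now +1
(59219/49927) = (9292/49927)   [reduce mod 49927]
9292 = 2^2·2323; (2/49927) = +1 since 49927 mod 8 = 7, so (9292/49927) = (+1)^2·(2323/49927); sign now +1
reciprocity: (2323/49927) = -1·(49927/2323) since 2323 mod 4 = 3, 49927 mod 4 = 3; sign now -1
(49927/2323) = (1144/2323)   [reduce mod 2323]
1144 = 2^3·143; (2/2323) = -1 since 2323 mod 8 = 3, so (1144/2323) = (-1)^3·(143/2323); sign now +1
reciprocity: (143/2323) = -1·(2323/143) since 143 mod 4 = 3, 2323 mod 4 = 3; sign now -1
(2323/143) = (35/143)   [reduce mod 143]
reciprocity: (35/143) = -1·(143/35) since 35 mod 4 = 3, 143 mod 4 = 3; sign now +1
(143/35) = (3/35)   [reduce mod 35]
reciprocity: (3/35) = -1·(35/3) since 3 mod 4 = 3, 35 mod 4 = 3; sign now -1
(35/3) = (2/3)   [reduce mod 3]
2 = 2^1·1; (2/3) = -1 since 3 mod 8 = 3, so (2/3) = (-1)^1·(1/3); sign now +1
(1/3) = 1; final value = sign = +1

1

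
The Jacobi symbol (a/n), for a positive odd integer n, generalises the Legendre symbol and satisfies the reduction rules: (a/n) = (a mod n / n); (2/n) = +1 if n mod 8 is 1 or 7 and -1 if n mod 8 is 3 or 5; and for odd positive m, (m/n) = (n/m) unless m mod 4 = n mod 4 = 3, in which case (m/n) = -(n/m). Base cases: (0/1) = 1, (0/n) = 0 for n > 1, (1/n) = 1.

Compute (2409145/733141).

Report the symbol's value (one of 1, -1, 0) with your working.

(2409145/733141) = (209722/733141)   [reduce mod 733141]
209722 = 2^1·104861; (2/733141) = -1 since 733141 mod 8 = 5, so (209722/733141) = (-1)^1·(104861/733141); sign now -1
reciprocity: (104861/733141) = +1·(733141/104861) since 104861 mod 4 = 1, 733141 mod 4 = 1; sign now -1
(733141/104861) = (103975/104861)   [reduce mod 104861]
reciprocity: (103975/104861) = +1·(104861/103975) since 103975 mod 4 = 3, 104861 mod 4 = 1; sign now -1
(104861/103975) = (886/103975)   [reduce mod 103975]
886 = 2^1·443; (2/103975) = +1 since 103975 mod 8 = 7, so (886/103975) = (+1)^1·(443/103975); sign now -1
reciprocity: (443/103975) = -1·(103975/443) since 443 mod 4 = 3, 103975 mod 4 = 3; sign now +1
(103975/443) = (313/443)   [reduce mod 443]
reciprocity: (313/443) = +1·(443/313) since 313 mod 4 = 1, 443 mod 4 = 3; sign now +1
(443/313) = (130/313)   [reduce mod 313]
130 = 2^1·65; (2/313) = +1 since 313 mod 8 = 1, so (130/313) = (+1)^1·(65/313); sign now +1
reciprocity: (65/313) = +1·(313/65) since 65 mod 4 = 1, 313 mod 4 = 1; sign now +1
(313/65) = (53/65)   [reduce mod 65]
reciprocity: (53/65) = +1·(65/53) since 53 mod 4 = 1, 65 mod 4 = 1; sign now +1
(65/53) = (12/53)   [reduce mod 53]
12 = 2^2·3; (2/53) = -1 since 53 mod 8 = 5, so (12/53) = (-1)^2·(3/53); sign now +1
reciprocity: (3/53) = +1·(53/3) since 3 mod 4 = 3, 53 mod 4 = 1; sign now +1
(53/3) = (2/3)   [reduce mod 3]
2 = 2^1·1; (2/3) = -1 since 3 mod 8 = 3, so (2/3) = (-1)^1·(1/3); sign now -1
(1/3) = 1; final value = sign = -1

-1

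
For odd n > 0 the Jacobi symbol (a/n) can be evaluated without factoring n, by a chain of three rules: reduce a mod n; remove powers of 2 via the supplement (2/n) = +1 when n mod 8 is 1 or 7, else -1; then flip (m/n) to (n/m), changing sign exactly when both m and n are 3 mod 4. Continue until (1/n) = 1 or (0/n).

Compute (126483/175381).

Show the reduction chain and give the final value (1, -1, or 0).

1

reciprocity: (126483/175381) = +1·(175381/126483) since 126483 mod 4 = 3, 175381 mod 4 = 1; sign now +1
(175381/126483) = (48898/126483)   [reduce mod 126483]
48898 = 2^1·24449; (2/126483) = -1 since 126483 mod 8 = 3, so (48898/126483) = (-1)^1·(24449/126483); sign now -1
reciprocity: (24449/126483) = +1·(126483/24449) since 24449 mod 4 = 1, 126483 mod 4 = 3; sign now -1
(126483/24449) = (4238/24449)   [reduce mod 24449]
4238 = 2^1·2119; (2/24449) = +1 since 24449 mod 8 = 1, so (4238/24449) = (+1)^1·(2119/24449); sign now -1
reciprocity: (2119/24449) = +1·(24449/2119) since 2119 mod 4 = 3, 24449 mod 4 = 1; sign now -1
(24449/2119) = (1140/2119)   [reduce mod 2119]
1140 = 2^2·285; (2/2119) = +1 since 2119 mod 8 = 7, so (1140/2119) = (+1)^2·(285/2119); sign now -1
reciprocity: (285/2119) = +1·(2119/285) since 285 mod 4 = 1, 2119 mod 4 = 3; sign now -1
(2119/285) = (124/285)   [reduce mod 285]
124 = 2^2·31; (2/285) = -1 since 285 mod 8 = 5, so (124/285) = (-1)^2·(31/285); sign now -1
reciprocity: (31/285) = +1·(285/31) since 31 mod 4 = 3, 285 mod 4 = 1; sign now -1
(285/31) = (6/31)   [reduce mod 31]
6 = 2^1·3; (2/31) = +1 since 31 mod 8 = 7, so (6/31) = (+1)^1·(3/31); sign now -1
reciprocity: (3/31) = -1·(31/3) since 3 mod 4 = 3, 31 mod 4 = 3; sign now +1
(31/3) = (1/3)   [reduce mod 3]
(1/3) = 1; final value = sign = +1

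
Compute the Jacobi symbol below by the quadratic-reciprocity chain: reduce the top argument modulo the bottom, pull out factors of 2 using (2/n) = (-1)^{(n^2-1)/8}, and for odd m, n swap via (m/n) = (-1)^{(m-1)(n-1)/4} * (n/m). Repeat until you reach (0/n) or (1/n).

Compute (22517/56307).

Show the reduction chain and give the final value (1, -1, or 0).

-1

reciprocity: (22517/56307) = +1·(56307/22517) since 22517 mod 4 = 1, 56307 mod 4 = 3; sign now +1
(56307/22517) = (11273/22517)   [reduce mod 22517]
reciprocity: (11273/22517) = +1·(22517/11273) since 11273 mod 4 = 1, 22517 mod 4 = 1; sign now +1
(22517/11273) = (11244/11273)   [reduce mod 11273]
11244 = 2^2·2811; (2/11273) = +1 since 11273 mod 8 = 1, so (11244/11273) = (+1)^2·(2811/11273); sign now +1
reciprocity: (2811/11273) = +1·(11273/2811) since 2811 mod 4 = 3, 11273 mod 4 = 1; sign now +1
(11273/2811) = (29/2811)   [reduce mod 2811]
reciprocity: (29/2811) = +1·(2811/29) since 29 mod 4 = 1, 2811 mod 4 = 3; sign now +1
(2811/29) = (27/29)   [reduce mod 29]
reciprocity: (27/29) = +1·(29/27) since 27 mod 4 = 3, 29 mod 4 = 1; sign now +1
(29/27) = (2/27)   [reduce mod 27]
2 = 2^1·1; (2/27) = -1 since 27 mod 8 = 3, so (2/27) = (-1)^1·(1/27); sign now -1
(1/27) = 1; final value = sign = -1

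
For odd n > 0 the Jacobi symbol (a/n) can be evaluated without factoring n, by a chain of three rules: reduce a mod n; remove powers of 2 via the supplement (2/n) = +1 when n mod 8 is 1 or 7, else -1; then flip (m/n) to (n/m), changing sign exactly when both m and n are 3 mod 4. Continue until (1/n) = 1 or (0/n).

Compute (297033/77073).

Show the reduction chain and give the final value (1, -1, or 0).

0

(297033/77073): 297033 mod 77073 = 65814, so (297033/77073) = (65814/77073)
factor out 2^1: 65814 = 2^1·32907; with 77073 mod 8 = 1, (2/77073) = +1; sign now +1; continue with (32907/77073)
flip (32907/77073) -> (77073/32907): both odd, 32907 mod 4 = 3, 77073 mod 4 = 1, so the flip contributes +1; sign now +1
(77073/32907): 77073 mod 32907 = 11259, so (77073/32907) = (11259/32907)
flip (11259/32907) -> (32907/11259): both odd, 11259 mod 4 = 3, 32907 mod 4 = 3, so the flip contributes -1; sign now -1
(32907/11259): 32907 mod 11259 = 10389, so (32907/11259) = (10389/11259)
flip (10389/11259) -> (11259/10389): both odd, 10389 mod 4 = 1, 11259 mod 4 = 3, so the flip contributes +1; sign now -1
(11259/10389): 11259 mod 10389 = 870, so (11259/10389) = (870/10389)
factor out 2^1: 870 = 2^1·435; with 10389 mod 8 = 5, (2/10389) = -1; sign now +1; continue with (435/10389)
flip (435/10389) -> (10389/435): both odd, 435 mod 4 = 3, 10389 mod 4 = 1, so the flip contributes +1; sign now +1
(10389/435): 10389 mod 435 = 384, so (10389/435) = (384/435)
factor out 2^7: 384 = 2^7·3; with 435 mod 8 = 3, (2/435) = -1; sign now -1; continue with (3/435)
flip (3/435) -> (435/3): both odd, 3 mod 4 = 3, 435 mod 4 = 3, so the flip contributes -1; sign now +1
(435/3): 435 mod 3 = 0, so (435/3) = (0/3)
reached (0/3); gcd(a, n) > 1, so (0/3) = 0 and the symbol is 0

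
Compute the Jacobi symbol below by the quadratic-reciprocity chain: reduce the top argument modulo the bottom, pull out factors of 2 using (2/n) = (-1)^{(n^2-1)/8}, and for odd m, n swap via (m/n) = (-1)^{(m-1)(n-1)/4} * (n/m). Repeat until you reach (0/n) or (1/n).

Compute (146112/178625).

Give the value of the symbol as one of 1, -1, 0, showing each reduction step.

factor out 2^6: 146112 = 2^6·2283; with 178625 mod 8 = 1, (2/178625) = +1; sign now +1; continue with (2283/178625)
flip (2283/178625) -> (178625/2283): both odd, 2283 mod 4 = 3, 178625 mod 4 = 1, so the flip contributes +1; sign now +1
(178625/2283): 178625 mod 2283 = 551, so (178625/2283) = (551/2283)
flip (551/2283) -> (2283/551): both odd, 551 mod 4 = 3, 2283 mod 4 = 3, so the flip contributes -1; sign now -1
(2283/551): 2283 mod 551 = 79, so (2283/551) = (79/551)
flip (79/551) -> (551/79): both odd, 79 mod 4 = 3, 551 mod 4 = 3, so the flip contributes -1; sign now +1
(551/79): 551 mod 79 = 77, so (551/79) = (77/79)
flip (77/79) -> (79/77): both odd, 77 mod 4 = 1, 79 mod 4 = 3, so the flip contributes +1; sign now +1
(79/77): 79 mod 77 = 2, so (79/77) = (2/77)
factor out 2^1: 2 = 2^1·1; with 77 mod 8 = 5, (2/77) = -1; sign now -1; continue with (1/77)
reached (1/77) = 1, so the symbol is -1

-1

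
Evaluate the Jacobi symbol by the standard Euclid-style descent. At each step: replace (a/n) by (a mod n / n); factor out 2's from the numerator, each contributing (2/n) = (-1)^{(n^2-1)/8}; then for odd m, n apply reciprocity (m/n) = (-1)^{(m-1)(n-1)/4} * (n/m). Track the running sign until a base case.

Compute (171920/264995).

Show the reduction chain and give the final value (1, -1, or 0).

0

factor out 2^4: 171920 = 2^4·10745; with 264995 mod 8 = 3, (2/264995) = -1; sign now +1; continue with (10745/264995)
flip (10745/264995) -> (264995/10745): both odd, 10745 mod 4 = 1, 264995 mod 4 = 3, so the flip contributes +1; sign now +1
(264995/10745): 264995 mod 10745 = 7115, so (264995/10745) = (7115/10745)
flip (7115/10745) -> (10745/7115): both odd, 7115 mod 4 = 3, 10745 mod 4 = 1, so the flip contributes +1; sign now +1
(10745/7115): 10745 mod 7115 = 3630, so (10745/7115) = (3630/7115)
factor out 2^1: 3630 = 2^1·1815; with 7115 mod 8 = 3, (2/7115) = -1; sign now -1; continue with (1815/7115)
flip (1815/7115) -> (7115/1815): both odd, 1815 mod 4 = 3, 7115 mod 4 = 3, so the flip contributes -1; sign now +1
(7115/1815): 7115 mod 1815 = 1670, so (7115/1815) = (1670/1815)
factor out 2^1: 1670 = 2^1·835; with 1815 mod 8 = 7, (2/1815) = +1; sign now +1; continue with (835/1815)
flip (835/1815) -> (1815/835): both odd, 835 mod 4 = 3, 1815 mod 4 = 3, so the flip contributes -1; sign now -1
(1815/835): 1815 mod 835 = 145, so (1815/835) = (145/835)
flip (145/835) -> (835/145): both odd, 145 mod 4 = 1, 835 mod 4 = 3, so the flip contributes +1; sign now -1
(835/145): 835 mod 145 = 110, so (835/145) = (110/145)
factor out 2^1: 110 = 2^1·55; with 145 mod 8 = 1, (2/145) = +1; sign now -1; continue with (55/145)
flip (55/145) -> (145/55): both odd, 55 mod 4 = 3, 145 mod 4 = 1, so the flip contributes +1; sign now -1
(145/55): 145 mod 55 = 35, so (145/55) = (35/55)
flip (35/55) -> (55/35): both odd, 35 mod 4 = 3, 55 mod 4 = 3, so the flip contributes -1; sign now +1
(55/35): 55 mod 35 = 20, so (55/35) = (20/35)
factor out 2^2: 20 = 2^2·5; with 35 mod 8 = 3, (2/35) = -1; sign now +1; continue with (5/35)
flip (5/35) -> (35/5): both odd, 5 mod 4 = 1, 35 mod 4 = 3, so the flip contributes +1; sign now +1
(35/5): 35 mod 5 = 0, so (35/5) = (0/5)
reached (0/5); gcd(a, n) > 1, so (0/5) = 0 and the symbol is 0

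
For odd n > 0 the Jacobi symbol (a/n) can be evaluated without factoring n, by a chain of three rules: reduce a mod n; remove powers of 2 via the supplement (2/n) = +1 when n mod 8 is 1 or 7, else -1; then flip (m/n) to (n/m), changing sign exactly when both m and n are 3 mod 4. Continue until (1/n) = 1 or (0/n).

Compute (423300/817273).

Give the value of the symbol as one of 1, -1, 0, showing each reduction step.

factor out 2^2: 423300 = 2^2·105825; with 817273 mod 8 = 1, (2/817273) = +1; sign now +1; continue with (105825/817273)
flip (105825/817273) -> (817273/105825): both odd, 105825 mod 4 = 1, 817273 mod 4 = 1, so the flip contributes +1; sign now +1
(817273/105825): 817273 mod 105825 = 76498, so (817273/105825) = (76498/105825)
factor out 2^1: 76498 = 2^1·38249; with 105825 mod 8 = 1, (2/105825) = +1; sign now +1; continue with (38249/105825)
flip (38249/105825) -> (105825/38249): both odd, 38249 mod 4 = 1, 105825 mod 4 = 1, so the flip contributes +1; sign now +1
(105825/38249): 105825 mod 38249 = 29327, so (105825/38249) = (29327/38249)
flip (29327/38249) -> (38249/29327): both odd, 29327 mod 4 = 3, 38249 mod 4 = 1, so the flip contributes +1; sign now +1
(38249/29327): 38249 mod 29327 = 8922, so (38249/29327) = (8922/29327)
factor out 2^1: 8922 = 2^1·4461; with 29327 mod 8 = 7, (2/29327) = +1; sign now +1; continue with (4461/29327)
flip (4461/29327) -> (29327/4461): both odd, 4461 mod 4 = 1, 29327 mod 4 = 3, so the flip contributes +1; sign now +1
(29327/4461): 29327 mod 4461 = 2561, so (29327/4461) = (2561/4461)
flip (2561/4461) -> (4461/2561): both odd, 2561 mod 4 = 1, 4461 mod 4 = 1, so the flip contributes +1; sign now +1
(4461/2561): 4461 mod 2561 = 1900, so (4461/2561) = (1900/2561)
factor out 2^2: 1900 = 2^2·475; with 2561 mod 8 = 1, (2/2561) = +1; sign now +1; continue with (475/2561)
flip (475/2561) -> (2561/475): both odd, 475 mod 4 = 3, 2561 mod 4 = 1, so the flip contributes +1; sign now +1
(2561/475): 2561 mod 475 = 186, so (2561/475) = (186/475)
factor out 2^1: 186 = 2^1·93; with 475 mod 8 = 3, (2/475) = -1; sign now -1; continue with (93/475)
flip (93/475) -> (475/93): both odd, 93 mod 4 = 1, 475 mod 4 = 3, so the flip contributes +1; sign now -1
(475/93): 475 mod 93 = 10, so (475/93) = (10/93)
factor out 2^1: 10 = 2^1·5; with 93 mod 8 = 5, (2/93) = -1; sign now +1; continue with (5/93)
flip (5/93) -> (93/5): both odd, 5 mod 4 = 1, 93 mod 4 = 1, so the flip contributes +1; sign now +1
(93/5): 93 mod 5 = 3, so (93/5) = (3/5)
flip (3/5) -> (5/3): both odd, 3 mod 4 = 3, 5 mod 4 = 1, so the flip contributes +1; sign now +1
(5/3): 5 mod 3 = 2, so (5/3) = (2/3)
factor out 2^1: 2 = 2^1·1; with 3 mod 8 = 3, (2/3) = -1; sign now -1; continue with (1/3)
reached (1/3) = 1, so the symbol is -1

-1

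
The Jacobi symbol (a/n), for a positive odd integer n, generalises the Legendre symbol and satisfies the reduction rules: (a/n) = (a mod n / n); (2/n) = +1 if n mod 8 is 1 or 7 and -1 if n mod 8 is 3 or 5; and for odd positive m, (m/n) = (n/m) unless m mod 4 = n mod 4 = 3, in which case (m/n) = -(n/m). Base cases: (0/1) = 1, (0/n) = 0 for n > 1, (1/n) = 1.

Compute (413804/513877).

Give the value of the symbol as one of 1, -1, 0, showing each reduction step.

factor out 2^2: 413804 = 2^2·103451; with 513877 mod 8 = 5, (2/513877) = -1; sign now +1; continue with (103451/513877)
flip (103451/513877) -> (513877/103451): both odd, 103451 mod 4 = 3, 513877 mod 4 = 1, so the flip contributes +1; sign now +1
(513877/103451): 513877 mod 103451 = 100073, so (513877/103451) = (100073/103451)
flip (100073/103451) -> (103451/100073): both odd, 100073 mod 4 = 1, 103451 mod 4 = 3, so the flip contributes +1; sign now +1
(103451/100073): 103451 mod 100073 = 3378, so (103451/100073) = (3378/100073)
factor out 2^1: 3378 = 2^1·1689; with 100073 mod 8 = 1, (2/100073) = +1; sign now +1; continue with (1689/100073)
flip (1689/100073) -> (100073/1689): both odd, 1689 mod 4 = 1, 100073 mod 4 = 1, so the flip contributes +1; sign now +1
(100073/1689): 100073 mod 1689 = 422, so (100073/1689) = (422/1689)
factor out 2^1: 422 = 2^1·211; with 1689 mod 8 = 1, (2/1689) = +1; sign now +1; continue with (211/1689)
flip (211/1689) -> (1689/211): both odd, 211 mod 4 = 3, 1689 mod 4 = 1, so the flip contributes +1; sign now +1
(1689/211): 1689 mod 211 = 1, so (1689/211) = (1/211)
reached (1/211) = 1, so the symbol is +1

1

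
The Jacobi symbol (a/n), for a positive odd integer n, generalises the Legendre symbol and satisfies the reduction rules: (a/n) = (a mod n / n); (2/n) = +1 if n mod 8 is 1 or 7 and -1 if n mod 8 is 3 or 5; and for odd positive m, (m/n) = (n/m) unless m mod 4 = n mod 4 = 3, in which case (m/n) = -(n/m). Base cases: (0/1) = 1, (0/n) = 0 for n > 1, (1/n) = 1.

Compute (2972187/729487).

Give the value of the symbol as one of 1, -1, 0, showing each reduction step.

1

(2972187/729487): 2972187 mod 729487 = 54239, so (2972187/729487) = (54239/729487)
flip (54239/729487) -> (729487/54239): both odd, 54239 mod 4 = 3, 729487 mod 4 = 3, so the flip contributes -1; sign now -1
(729487/54239): 729487 mod 54239 = 24380, so (729487/54239) = (24380/54239)
factor out 2^2: 24380 = 2^2·6095; with 54239 mod 8 = 7, (2/54239) = +1; sign now -1; continue with (6095/54239)
flip (6095/54239) -> (54239/6095): both odd, 6095 mod 4 = 3, 54239 mod 4 = 3, so the flip contributes -1; sign now +1
(54239/6095): 54239 mod 6095 = 5479, so (54239/6095) = (5479/6095)
flip (5479/6095) -> (6095/5479): both odd, 5479 mod 4 = 3, 6095 mod 4 = 3, so the flip contributes -1; sign now -1
(6095/5479): 6095 mod 5479 = 616, so (6095/5479) = (616/5479)
factor out 2^3: 616 = 2^3·77; with 5479 mod 8 = 7, (2/5479) = +1; sign now -1; continue with (77/5479)
flip (77/5479) -> (5479/77): both odd, 77 mod 4 = 1, 5479 mod 4 = 3, so the flip contributes +1; sign now -1
(5479/77): 5479 mod 77 = 12, so (5479/77) = (12/77)
factor out 2^2: 12 = 2^2·3; with 77 mod 8 = 5, (2/77) = -1; sign now -1; continue with (3/77)
flip (3/77) -> (77/3): both odd, 3 mod 4 = 3, 77 mod 4 = 1, so the flip contributes +1; sign now -1
(77/3): 77 mod 3 = 2, so (77/3) = (2/3)
factor out 2^1: 2 = 2^1·1; with 3 mod 8 = 3, (2/3) = -1; sign now +1; continue with (1/3)
reached (1/3) = 1, so the symbol is +1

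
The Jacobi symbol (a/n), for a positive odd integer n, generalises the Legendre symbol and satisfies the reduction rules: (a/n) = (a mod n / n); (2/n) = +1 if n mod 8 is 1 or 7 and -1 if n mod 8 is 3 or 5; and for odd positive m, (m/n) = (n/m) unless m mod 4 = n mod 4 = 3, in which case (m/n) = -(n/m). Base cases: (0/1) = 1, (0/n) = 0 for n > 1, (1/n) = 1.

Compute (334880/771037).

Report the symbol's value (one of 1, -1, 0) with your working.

-1

factor out 2^5: 334880 = 2^5·10465; with 771037 mod 8 = 5, (2/771037) = -1; sign now -1; continue with (10465/771037)
flip (10465/771037) -> (771037/10465): both odd, 10465 mod 4 = 1, 771037 mod 4 = 1, so the flip contributes +1; sign now -1
(771037/10465): 771037 mod 10465 = 7092, so (771037/10465) = (7092/10465)
factor out 2^2: 7092 = 2^2·1773; with 10465 mod 8 = 1, (2/10465) = +1; sign now -1; continue with (1773/10465)
flip (1773/10465) -> (10465/1773): both odd, 1773 mod 4 = 1, 10465 mod 4 = 1, so the flip contributes +1; sign now -1
(10465/1773): 10465 mod 1773 = 1600, so (10465/1773) = (1600/1773)
factor out 2^6: 1600 = 2^6·25; with 1773 mod 8 = 5, (2/1773) = -1; sign now -1; continue with (25/1773)
flip (25/1773) -> (1773/25): both odd, 25 mod 4 = 1, 1773 mod 4 = 1, so the flip contributes +1; sign now -1
(1773/25): 1773 mod 25 = 23, so (1773/25) = (23/25)
flip (23/25) -> (25/23): both odd, 23 mod 4 = 3, 25 mod 4 = 1, so the flip contributes +1; sign now -1
(25/23): 25 mod 23 = 2, so (25/23) = (2/23)
factor out 2^1: 2 = 2^1·1; with 23 mod 8 = 7, (2/23) = +1; sign now -1; continue with (1/23)
reached (1/23) = 1, so the symbol is -1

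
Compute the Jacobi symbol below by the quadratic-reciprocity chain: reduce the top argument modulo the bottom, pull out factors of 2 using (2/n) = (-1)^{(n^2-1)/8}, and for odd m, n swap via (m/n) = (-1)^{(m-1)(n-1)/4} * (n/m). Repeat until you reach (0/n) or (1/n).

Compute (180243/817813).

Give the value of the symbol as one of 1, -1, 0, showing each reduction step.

1

flip (180243/817813) -> (817813/180243): both odd, 180243 mod 4 = 3, 817813 mod 4 = 1, so the flip contributes +1; sign now +1
(817813/180243): 817813 mod 180243 = 96841, so (817813/180243) = (96841/180243)
flip (96841/180243) -> (180243/96841): both odd, 96841 mod 4 = 1, 180243 mod 4 = 3, so the flip contributes +1; sign now +1
(180243/96841): 180243 mod 96841 = 83402, so (180243/96841) = (83402/96841)
factor out 2^1: 83402 = 2^1·41701; with 96841 mod 8 = 1, (2/96841) = +1; sign now +1; continue with (41701/96841)
flip (41701/96841) -> (96841/41701): both odd, 41701 mod 4 = 1, 96841 mod 4 = 1, so the flip contributes +1; sign now +1
(96841/41701): 96841 mod 41701 = 13439, so (96841/41701) = (13439/41701)
flip (13439/41701) -> (41701/13439): both odd, 13439 mod 4 = 3, 41701 mod 4 = 1, so the flip contributes +1; sign now +1
(41701/13439): 41701 mod 13439 = 1384, so (41701/13439) = (1384/13439)
factor out 2^3: 1384 = 2^3·173; with 13439 mod 8 = 7, (2/13439) = +1; sign now +1; continue with (173/13439)
flip (173/13439) -> (13439/173): both odd, 173 mod 4 = 1, 13439 mod 4 = 3, so the flip contributes +1; sign now +1
(13439/173): 13439 mod 173 = 118, so (13439/173) = (118/173)
factor out 2^1: 118 = 2^1·59; with 173 mod 8 = 5, (2/173) = -1; sign now -1; continue with (59/173)
flip (59/173) -> (173/59): both odd, 59 mod 4 = 3, 173 mod 4 = 1, so the flip contributes +1; sign now -1
(173/59): 173 mod 59 = 55, so (173/59) = (55/59)
flip (55/59) -> (59/55): both odd, 55 mod 4 = 3, 59 mod 4 = 3, so the flip contributes -1; sign now +1
(59/55): 59 mod 55 = 4, so (59/55) = (4/55)
factor out 2^2: 4 = 2^2·1; with 55 mod 8 = 7, (2/55) = +1; sign now +1; continue with (1/55)
reached (1/55) = 1, so the symbol is +1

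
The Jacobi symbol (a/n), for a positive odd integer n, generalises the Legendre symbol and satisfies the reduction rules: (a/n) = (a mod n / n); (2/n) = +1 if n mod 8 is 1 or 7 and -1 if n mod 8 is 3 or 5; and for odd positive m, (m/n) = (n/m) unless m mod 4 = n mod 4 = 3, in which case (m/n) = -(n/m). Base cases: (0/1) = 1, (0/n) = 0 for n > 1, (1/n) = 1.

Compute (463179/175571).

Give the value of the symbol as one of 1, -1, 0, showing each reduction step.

1

(463179/175571): 463179 mod 175571 = 112037, so (463179/175571) = (112037/175571)
flip (112037/175571) -> (175571/112037): both odd, 112037 mod 4 = 1, 175571 mod 4 = 3, so the flip contributes +1; sign now +1
(175571/112037): 175571 mod 112037 = 63534, so (175571/112037) = (63534/112037)
factor out 2^1: 63534 = 2^1·31767; with 112037 mod 8 = 5, (2/112037) = -1; sign now -1; continue with (31767/112037)
flip (31767/112037) -> (112037/31767): both odd, 31767 mod 4 = 3, 112037 mod 4 = 1, so the flip contributes +1; sign now -1
(112037/31767): 112037 mod 31767 = 16736, so (112037/31767) = (16736/31767)
factor out 2^5: 16736 = 2^5·523; with 31767 mod 8 = 7, (2/31767) = +1; sign now -1; continue with (523/31767)
flip (523/31767) -> (31767/523): both odd, 523 mod 4 = 3, 31767 mod 4 = 3, so the flip contributes -1; sign now +1
(31767/523): 31767 mod 523 = 387, so (31767/523) = (387/523)
flip (387/523) -> (523/387): both odd, 387 mod 4 = 3, 523 mod 4 = 3, so the flip contributes -1; sign now -1
(523/387): 523 mod 387 = 136, so (523/387) = (136/387)
factor out 2^3: 136 = 2^3·17; with 387 mod 8 = 3, (2/387) = -1; sign now +1; continue with (17/387)
flip (17/387) -> (387/17): both odd, 17 mod 4 = 1, 387 mod 4 = 3, so the flip contributes +1; sign now +1
(387/17): 387 mod 17 = 13, so (387/17) = (13/17)
flip (13/17) -> (17/13): both odd, 13 mod 4 = 1, 17 mod 4 = 1, so the flip contributes +1; sign now +1
(17/13): 17 mod 13 = 4, so (17/13) = (4/13)
factor out 2^2: 4 = 2^2·1; with 13 mod 8 = 5, (2/13) = -1; sign now +1; continue with (1/13)
reached (1/13) = 1, so the symbol is +1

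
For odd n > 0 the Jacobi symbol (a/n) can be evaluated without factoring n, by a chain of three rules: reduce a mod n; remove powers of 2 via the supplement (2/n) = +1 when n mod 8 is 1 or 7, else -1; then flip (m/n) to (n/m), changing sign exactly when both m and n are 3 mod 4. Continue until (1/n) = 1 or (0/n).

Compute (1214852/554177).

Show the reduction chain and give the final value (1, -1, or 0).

(1214852/554177): 1214852 mod 554177 = 106498, so (1214852/554177) = (106498/554177)
factor out 2^1: 106498 = 2^1·53249; with 554177 mod 8 = 1, (2/554177) = +1; sign now +1; continue with (53249/554177)
flip (53249/554177) -> (554177/53249): both odd, 53249 mod 4 = 1, 554177 mod 4 = 1, so the flip contributes +1; sign now +1
(554177/53249): 554177 mod 53249 = 21687, so (554177/53249) = (21687/53249)
flip (21687/53249) -> (53249/21687): both odd, 21687 mod 4 = 3, 53249 mod 4 = 1, so the flip contributes +1; sign now +1
(53249/21687): 53249 mod 21687 = 9875, so (53249/21687) = (9875/21687)
flip (9875/21687) -> (21687/9875): both odd, 9875 mod 4 = 3, 21687 mod 4 = 3, so the flip contributes -1; sign now -1
(21687/9875): 21687 mod 9875 = 1937, so (21687/9875) = (1937/9875)
flip (1937/9875) -> (9875/1937): both odd, 1937 mod 4 = 1, 9875 mod 4 = 3, so the flip contributes +1; sign now -1
(9875/1937): 9875 mod 1937 = 190, so (9875/1937) = (190/1937)
factor out 2^1: 190 = 2^1·95; with 1937 mod 8 = 1, (2/1937) = +1; sign now -1; continue with (95/1937)
flip (95/1937) -> (1937/95): both odd, 95 mod 4 = 3, 1937 mod 4 = 1, so the flip contributes +1; sign now -1
(1937/95): 1937 mod 95 = 37, so (1937/95) = (37/95)
flip (37/95) -> (95/37): both odd, 37 mod 4 = 1, 95 mod 4 = 3, so the flip contributes +1; sign now -1
(95/37): 95 mod 37 = 21, so (95/37) = (21/37)
flip (21/37) -> (37/21): both odd, 21 mod 4 = 1, 37 mod 4 = 1, so the flip contributes +1; sign now -1
(37/21): 37 mod 21 = 16, so (37/21) = (16/21)
factor out 2^4: 16 = 2^4·1; with 21 mod 8 = 5, (2/21) = -1; sign now -1; continue with (1/21)
reached (1/21) = 1, so the symbol is -1

-1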